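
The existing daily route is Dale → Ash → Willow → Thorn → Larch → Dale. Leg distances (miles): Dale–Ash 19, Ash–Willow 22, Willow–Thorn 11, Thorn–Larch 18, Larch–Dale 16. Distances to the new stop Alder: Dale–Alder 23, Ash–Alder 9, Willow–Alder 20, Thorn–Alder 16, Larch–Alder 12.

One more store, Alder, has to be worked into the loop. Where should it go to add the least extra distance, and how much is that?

Adding 7 miles by placing Alder on the Ash–Willow leg.

Insertion cost between consecutive stops i–j is d(i,Alder) + d(Alder,j) − d(i,j):
  between Dale and Ash: 23 + 9 − 19 = 13
  between Ash and Willow: 9 + 20 − 22 = 7
  between Willow and Thorn: 20 + 16 − 11 = 25
  between Thorn and Larch: 16 + 12 − 18 = 10
  between Larch and Dale: 12 + 23 − 16 = 19
Cheapest insertion is between Ash and Willow, adding 7.
New total = 86 + 7 = 93.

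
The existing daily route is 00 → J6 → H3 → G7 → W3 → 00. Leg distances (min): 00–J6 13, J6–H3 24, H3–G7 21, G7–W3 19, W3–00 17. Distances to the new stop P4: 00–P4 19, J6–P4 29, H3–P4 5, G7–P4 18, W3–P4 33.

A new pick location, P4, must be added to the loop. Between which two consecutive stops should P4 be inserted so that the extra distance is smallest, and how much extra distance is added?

Minimum extra distance: 2 min, inserting P4 between H3 and G7.

Insertion cost between consecutive stops i–j is d(i,P4) + d(P4,j) − d(i,j):
  between 00 and J6: 19 + 29 − 13 = 35
  between J6 and H3: 29 + 5 − 24 = 10
  between H3 and G7: 5 + 18 − 21 = 2
  between G7 and W3: 18 + 33 − 19 = 32
  between W3 and 00: 33 + 19 − 17 = 35
Cheapest insertion is between H3 and G7, adding 2.
New total = 94 + 2 = 96.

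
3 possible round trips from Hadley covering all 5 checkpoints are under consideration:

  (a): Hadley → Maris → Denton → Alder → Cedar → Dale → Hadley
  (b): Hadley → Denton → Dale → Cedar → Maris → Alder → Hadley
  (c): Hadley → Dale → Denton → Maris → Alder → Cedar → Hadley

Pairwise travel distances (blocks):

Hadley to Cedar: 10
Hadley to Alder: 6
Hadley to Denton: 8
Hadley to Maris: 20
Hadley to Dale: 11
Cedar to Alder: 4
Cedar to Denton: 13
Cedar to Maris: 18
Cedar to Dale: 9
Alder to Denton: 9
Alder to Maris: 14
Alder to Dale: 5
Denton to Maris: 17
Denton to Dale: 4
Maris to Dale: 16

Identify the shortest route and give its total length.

Shortest is (b), total 59 blocks.

(a): 20 + 17 + 9 + 4 + 9 + 11 = 70
(b): 8 + 4 + 9 + 18 + 14 + 6 = 59
(c): 11 + 4 + 17 + 14 + 4 + 10 = 60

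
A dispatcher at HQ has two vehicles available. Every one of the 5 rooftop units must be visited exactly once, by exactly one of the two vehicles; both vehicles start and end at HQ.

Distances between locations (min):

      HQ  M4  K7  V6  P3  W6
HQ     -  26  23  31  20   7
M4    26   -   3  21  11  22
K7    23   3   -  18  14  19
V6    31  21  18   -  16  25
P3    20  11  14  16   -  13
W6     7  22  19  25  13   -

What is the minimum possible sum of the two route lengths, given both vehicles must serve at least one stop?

97 min — the smallest possible combined total.

Try each way of splitting the stops between the two vehicles (each non-empty) and, for each split, find the best tour for each vehicle:
  {M4} + {K7, V6, P3, W6}: 52 + 77 = 129
  {K7} + {M4, V6, P3, W6}: 46 + 83 = 129
  {M4, K7} + {V6, P3, W6}: 52 + 67 = 119
  {V6} + {M4, K7, P3, W6}: 62 + 57 = 119
  {M4, V6} + {K7, P3, W6}: 78 + 57 = 135
  {K7, V6} + {M4, P3, W6}: 72 + 57 = 129
  … (15 splits in total)
  {M4, K7, V6, P3} + {W6}: 83 + 14 = 97  ← best
Best: vehicle 1 HQ → M4 → K7 → V6 → P3 → HQ = 83; vehicle 2 HQ → W6 → HQ = 14; combined 97.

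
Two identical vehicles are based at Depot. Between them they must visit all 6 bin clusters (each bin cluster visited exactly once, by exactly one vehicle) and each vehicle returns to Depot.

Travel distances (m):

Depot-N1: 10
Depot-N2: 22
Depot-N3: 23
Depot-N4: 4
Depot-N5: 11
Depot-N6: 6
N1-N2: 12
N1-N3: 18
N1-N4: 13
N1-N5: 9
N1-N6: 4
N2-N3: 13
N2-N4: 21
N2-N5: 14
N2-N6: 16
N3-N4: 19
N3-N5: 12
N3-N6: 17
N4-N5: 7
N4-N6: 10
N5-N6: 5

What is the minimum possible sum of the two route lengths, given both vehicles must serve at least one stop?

Minimum combined distance: 66 m.

Check every non-empty split of the stops between the two vehicles; for each half take its own optimal tour:
  {N1} + {N2, N3, N4, N5, N6}: 20 + 58 = 78
  {N2} + {N1, N3, N4, N5, N6}: 44 + 51 = 95
  {N1, N2} + {N3, N4, N5, N6}: 44 + 46 = 90
  {N3} + {N1, N2, N4, N5, N6}: 46 + 47 = 93
  {N1, N3} + {N2, N4, N5, N6}: 51 + 47 = 98
  {N2, N3} + {N1, N4, N5, N6}: 58 + 30 = 88
  … (31 splits in total)
  {N4} + {N1, N2, N3, N5, N6}: 8 + 58 = 66  ← best
Best: vehicle 1 Depot → N4 → Depot = 8; vehicle 2 Depot → N1 → N2 → N3 → N5 → N6 → Depot = 58; combined 66.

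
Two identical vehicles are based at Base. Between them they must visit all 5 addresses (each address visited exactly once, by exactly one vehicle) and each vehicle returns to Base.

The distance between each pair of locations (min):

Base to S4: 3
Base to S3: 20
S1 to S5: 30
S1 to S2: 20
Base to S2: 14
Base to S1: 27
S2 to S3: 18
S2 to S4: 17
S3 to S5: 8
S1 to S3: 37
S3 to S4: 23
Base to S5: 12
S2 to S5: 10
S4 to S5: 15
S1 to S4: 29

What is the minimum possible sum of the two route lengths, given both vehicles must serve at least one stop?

91 min — the smallest possible combined total.

There are 2^4 − 1 = 15 ways to divide the 5 stops into two non-empty groups. For each, the best each vehicle can do is its own shortest tour through its group:
  {S1} + {S2, S3, S4, S5}: 54 + 58 = 112
  {S2} + {S1, S3, S4, S5}: 28 + 89 = 117
  {S1, S2} + {S3, S4, S5}: 61 + 46 = 107
  {S3} + {S1, S2, S4, S5}: 40 + 74 = 114
  {S1, S3} + {S2, S4, S5}: 84 + 42 = 126
  {S2, S3} + {S1, S4, S5}: 52 + 74 = 126
  … (15 splits in total)
  {S4} + {S1, S2, S3, S5}: 6 + 85 = 91  ← best
Best: vehicle 1 Base → S4 → Base = 6; vehicle 2 Base → S1 → S2 → S3 → S5 → Base = 85; combined 91.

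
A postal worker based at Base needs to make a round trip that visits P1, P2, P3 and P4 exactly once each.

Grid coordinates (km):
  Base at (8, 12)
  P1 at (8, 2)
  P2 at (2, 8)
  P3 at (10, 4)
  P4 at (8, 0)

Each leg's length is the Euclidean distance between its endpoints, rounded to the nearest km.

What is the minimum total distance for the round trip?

Minimum total distance: 29 km.

Base → P1 → P2 → P3 → P4 → Base: 10+8+9+4+12 = 43
Base → P1 → P2 → P4 → P3 → Base: 10+8+10+4+8 = 40
Base → P1 → P3 → P2 → P4 → Base: 10+3+9+10+12 = 44
Base → P1 → P3 → P4 → P2 → Base: 10+3+4+10+7 = 34
Base → P1 → P4 → P2 → P3 → Base: 10+2+10+9+8 = 39
Base → P1 → P4 → P3 → P2 → Base: 10+2+4+9+7 = 32
Base → P2 → P1 → P3 → P4 → Base: 7+8+3+4+12 = 34
Base → P2 → P1 → P4 → P3 → Base: 7+8+2+4+8 = 29
Base → P2 → P3 → P1 → P4 → Base: 7+9+3+2+12 = 33
Base → P2 → P4 → P1 → P3 → Base: 7+10+2+3+8 = 30
Base → P3 → P1 → P2 → P4 → Base: 8+3+8+10+12 = 41
Base → P3 → P2 → P1 → P4 → Base: 8+9+8+2+12 = 39
The minimum is 29.
One optimal route: Base → P2 → P1 → P4 → P3 → Base (or its reverse).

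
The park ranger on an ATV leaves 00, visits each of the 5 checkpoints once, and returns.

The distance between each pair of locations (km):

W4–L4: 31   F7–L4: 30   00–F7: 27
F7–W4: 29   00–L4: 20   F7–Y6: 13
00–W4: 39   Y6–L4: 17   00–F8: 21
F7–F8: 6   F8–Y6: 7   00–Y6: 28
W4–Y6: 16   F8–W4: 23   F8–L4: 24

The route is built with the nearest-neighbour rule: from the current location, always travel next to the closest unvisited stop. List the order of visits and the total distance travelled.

At 00 the remaining stops are L4 20, F8 21, F7 27, Y6 28, W4 39; go to L4.
At L4 the remaining stops are Y6 17, F8 24, F7 30, W4 31; go to Y6.
At Y6 the remaining stops are F8 7, F7 13, W4 16; go to F8.
At F8 the remaining stops are F7 6, W4 23; go to F7.
At F7 the remaining stops are W4 29; go to W4.
Return W4→00: 39.
Total = 20 + 17 + 7 + 6 + 29 + 39 = 118.

Nearest-neighbour total = 118 km; route 00 → L4 → Y6 → F8 → F7 → W4 → 00.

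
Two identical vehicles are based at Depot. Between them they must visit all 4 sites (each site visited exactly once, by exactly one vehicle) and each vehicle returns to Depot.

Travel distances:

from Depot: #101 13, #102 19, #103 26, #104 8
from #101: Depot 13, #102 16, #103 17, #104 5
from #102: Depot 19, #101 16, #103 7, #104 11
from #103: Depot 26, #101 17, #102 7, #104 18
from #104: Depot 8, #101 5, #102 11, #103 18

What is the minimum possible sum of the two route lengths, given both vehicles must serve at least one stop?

Minimum combined distance: 72.

Try each way of splitting the stops between the two vehicles (each non-empty) and, for each split, find the best tour for each vehicle:
  {#101} + {#102, #103, #104}: 26 + 52 = 78
  {#102} + {#101, #103, #104}: 38 + 56 = 94
  {#101, #102} + {#103, #104}: 48 + 52 = 100
  {#103} + {#101, #102, #104}: 52 + 48 = 100
  {#101, #103} + {#102, #104}: 56 + 38 = 94
  {#102, #103} + {#101, #104}: 52 + 26 = 78
  … (7 splits in total)
  {#101, #102, #103} + {#104}: 56 + 16 = 72  ← best
Best: vehicle 1 Depot → #101 → #103 → #102 → Depot = 56; vehicle 2 Depot → #104 → Depot = 16; combined 72.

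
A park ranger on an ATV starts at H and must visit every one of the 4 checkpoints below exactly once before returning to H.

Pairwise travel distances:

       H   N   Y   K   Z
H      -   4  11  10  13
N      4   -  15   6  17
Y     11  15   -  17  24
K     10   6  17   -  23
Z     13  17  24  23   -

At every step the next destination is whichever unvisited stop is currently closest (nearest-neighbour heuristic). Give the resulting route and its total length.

64 along H → N → K → Y → Z → H.

H → [N:4 / K:10 / Y:11 / Z:13] → N (4)
N → [K:6 / Y:15 / Z:17] → K (6)
K → [Y:17 / Z:23] → Y (17)
Y → [Z:24] → Z (24)
Return Z→H: 13.
Total = 4 + 6 + 17 + 24 + 13 = 64.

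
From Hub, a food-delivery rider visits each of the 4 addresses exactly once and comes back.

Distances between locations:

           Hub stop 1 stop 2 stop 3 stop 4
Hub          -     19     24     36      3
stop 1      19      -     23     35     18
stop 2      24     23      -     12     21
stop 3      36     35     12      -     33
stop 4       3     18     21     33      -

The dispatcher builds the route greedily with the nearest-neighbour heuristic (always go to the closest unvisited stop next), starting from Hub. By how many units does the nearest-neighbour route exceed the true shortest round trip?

The nearest-neighbour route is 2 longer than optimal.

From Hub: stop 4=3, stop 1=19, stop 2=24, stop 3=36 → choose stop 4 (3).
From stop 4: stop 1=18, stop 2=21, stop 3=33 → choose stop 1 (18).
From stop 1: stop 2=23, stop 3=35 → choose stop 2 (23).
From stop 2: stop 3=12 → choose stop 3 (12).
NN route Hub → stop 4 → stop 1 → stop 2 → stop 3 → Hub costs 92.
Optimal: Hub → stop 1 → stop 2 → stop 3 → stop 4 → Hub costs 90 (by enumerating all 12 distinct tours).
Excess = 92 − 90 = 2.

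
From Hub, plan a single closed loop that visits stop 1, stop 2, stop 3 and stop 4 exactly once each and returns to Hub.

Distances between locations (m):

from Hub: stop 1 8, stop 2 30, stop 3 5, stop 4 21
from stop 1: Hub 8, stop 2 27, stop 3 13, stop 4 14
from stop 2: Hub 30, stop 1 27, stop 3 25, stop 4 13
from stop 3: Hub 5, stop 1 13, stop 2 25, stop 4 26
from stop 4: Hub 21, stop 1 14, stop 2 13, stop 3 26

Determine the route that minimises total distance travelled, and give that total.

65 m — the shortest possible round trip.

There are 12 distinct closed tours to check (reversals are equivalent).
Hub→stop 1→stop 2→stop 3→stop 4→Hub: 8+27+25+26+21 = 107
Hub→stop 1→stop 2→stop 4→stop 3→Hub: 8+27+13+26+5 = 79
Hub→stop 1→stop 3→stop 2→stop 4→Hub: 8+13+25+13+21 = 80
Hub→stop 1→stop 3→stop 4→stop 2→Hub: 8+13+26+13+30 = 90
Hub→stop 1→stop 4→stop 2→stop 3→Hub: 8+14+13+25+5 = 65
Hub→stop 1→stop 4→stop 3→stop 2→Hub: 8+14+26+25+30 = 103
Hub→stop 2→stop 1→stop 3→stop 4→Hub: 30+27+13+26+21 = 117
Hub→stop 2→stop 1→stop 4→stop 3→Hub: 30+27+14+26+5 = 102
Hub→stop 2→stop 3→stop 1→stop 4→Hub: 30+25+13+14+21 = 103
Hub→stop 2→stop 4→stop 1→stop 3→Hub: 30+13+14+13+5 = 75
Hub→stop 3→stop 1→stop 2→stop 4→Hub: 5+13+27+13+21 = 79
Hub→stop 3→stop 2→stop 1→stop 4→Hub: 5+25+27+14+21 = 92
The minimum is 65.
One optimal route: Hub → stop 1 → stop 4 → stop 2 → stop 3 → Hub (or its reverse).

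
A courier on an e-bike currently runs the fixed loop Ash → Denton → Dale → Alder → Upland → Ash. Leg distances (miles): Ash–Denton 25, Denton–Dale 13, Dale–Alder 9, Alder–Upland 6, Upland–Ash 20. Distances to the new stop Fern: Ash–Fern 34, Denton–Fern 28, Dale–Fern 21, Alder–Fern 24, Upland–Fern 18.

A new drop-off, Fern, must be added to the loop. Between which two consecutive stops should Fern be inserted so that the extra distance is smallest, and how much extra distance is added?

Minimum extra distance: 32 miles, inserting Fern between Upland and Ash.

Insertion cost between consecutive stops i–j is d(i,Fern) + d(Fern,j) − d(i,j):
  between Ash and Denton: 34 + 28 − 25 = 37
  between Denton and Dale: 28 + 21 − 13 = 36
  between Dale and Alder: 21 + 24 − 9 = 36
  between Alder and Upland: 24 + 18 − 6 = 36
  between Upland and Ash: 18 + 34 − 20 = 32
Cheapest insertion is between Upland and Ash, adding 32.
New total = 73 + 32 = 105.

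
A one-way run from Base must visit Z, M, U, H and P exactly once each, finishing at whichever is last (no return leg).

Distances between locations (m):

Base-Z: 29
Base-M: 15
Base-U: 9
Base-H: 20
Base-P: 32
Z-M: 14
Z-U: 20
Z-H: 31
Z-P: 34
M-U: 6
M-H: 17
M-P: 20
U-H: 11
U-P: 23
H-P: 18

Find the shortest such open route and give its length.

72 m — the minimum one-way total.

There are 5! = 120 possible orderings.
Base - Z - M - U - H - P: 29+14+6+11+18 = 78
Base - Z - M - U - P - H: 29+14+6+23+18 = 90
Base - Z - M - H - U - P: 29+14+17+11+23 = 94
Base - Z - M - H - P - U: 29+14+17+18+23 = 101
Base - Z - M - P - U - H: 29+14+20+23+11 = 97
Base - Z - M - P - H - U: 29+14+20+18+11 = 92
Base - Z - U - M - H - P: 29+20+6+17+18 = 90
Base - Z - U - M - P - H: 29+20+6+20+18 = 93
Base - Z - U - H - M - P: 29+20+11+17+20 = 97
Base - Z - U - H - P - M: 29+20+11+18+20 = 98
Base - Z - U - P - M - H: 29+20+23+20+17 = 109
Base - Z - U - P - H - M: 29+20+23+18+17 = 107
Base - Z - H - M - U - P: 29+31+17+6+23 = 106
Base - Z - H - M - P - U: 29+31+17+20+23 = 120
… (106 more)
Base - U - H - P - M - Z: 9+11+18+20+14 = 72  ← best
The minimum is 72.
One shortest path: Base → U → H → P → M → Z.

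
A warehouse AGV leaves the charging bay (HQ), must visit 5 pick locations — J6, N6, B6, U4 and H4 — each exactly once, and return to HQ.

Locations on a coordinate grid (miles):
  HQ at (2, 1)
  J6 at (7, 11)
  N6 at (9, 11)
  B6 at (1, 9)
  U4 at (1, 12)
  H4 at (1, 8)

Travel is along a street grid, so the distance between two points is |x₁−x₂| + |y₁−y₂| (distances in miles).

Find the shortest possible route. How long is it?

With 5 stops there are 5!/2 = 60 distinct round trips (a route and its reverse cost the same).
HQ→J6→N6→B6→U4→H4→HQ: 15+2+10+3+4+8 = 42
HQ→J6→N6→B6→H4→U4→HQ: 15+2+10+1+4+12 = 44
HQ→J6→N6→U4→B6→H4→HQ: 15+2+9+3+1+8 = 38
HQ→J6→N6→U4→H4→B6→HQ: 15+2+9+4+1+9 = 40
HQ→J6→N6→H4→B6→U4→HQ: 15+2+11+1+3+12 = 44
HQ→J6→N6→H4→U4→B6→HQ: 15+2+11+4+3+9 = 44
HQ→J6→B6→N6→U4→H4→HQ: 15+8+10+9+4+8 = 54
HQ→J6→B6→N6→H4→U4→HQ: 15+8+10+11+4+12 = 60
HQ→J6→B6→U4→N6→H4→HQ: 15+8+3+9+11+8 = 54
HQ→J6→B6→U4→H4→N6→HQ: 15+8+3+4+11+17 = 58
HQ→J6→B6→H4→N6→U4→HQ: 15+8+1+11+9+12 = 56
HQ→J6→B6→H4→U4→N6→HQ: 15+8+1+4+9+17 = 54
HQ→J6→U4→N6→B6→H4→HQ: 15+7+9+10+1+8 = 50
HQ→J6→U4→N6→H4→B6→HQ: 15+7+9+11+1+9 = 52
… (46 more)
The minimum is 38.
One optimal route: HQ → J6 → N6 → U4 → B6 → H4 → HQ (or its reverse).

38 miles — the shortest possible round trip.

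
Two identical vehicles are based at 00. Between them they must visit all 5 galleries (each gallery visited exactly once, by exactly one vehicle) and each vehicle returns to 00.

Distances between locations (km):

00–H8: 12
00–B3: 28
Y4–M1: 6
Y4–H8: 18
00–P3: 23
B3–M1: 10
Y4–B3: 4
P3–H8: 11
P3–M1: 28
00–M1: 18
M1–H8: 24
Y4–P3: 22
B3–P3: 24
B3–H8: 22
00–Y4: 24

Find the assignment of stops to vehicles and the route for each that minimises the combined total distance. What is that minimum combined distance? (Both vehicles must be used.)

Minimum combined distance: 99 km.

Try each way of splitting the stops between the two vehicles (each non-empty) and, for each split, find the best tour for each vehicle:
  {Y4} + {B3, P3, M1, H8}: 48 + 75 = 123
  {B3} + {Y4, P3, M1, H8}: 56 + 69 = 125
  {Y4, B3} + {P3, M1, H8}: 56 + 69 = 125
  {P3} + {Y4, B3, M1, H8}: 46 + 62 = 108
  {Y4, P3} + {B3, M1, H8}: 69 + 62 = 131
  {B3, P3} + {Y4, M1, H8}: 75 + 54 = 129
  … (15 splits in total)
  {Y4, B3, P3, M1} + {H8}: 75 + 24 = 99  ← best
Best: vehicle 1 00 → P3 → B3 → Y4 → M1 → 00 = 75; vehicle 2 00 → H8 → 00 = 24; combined 99.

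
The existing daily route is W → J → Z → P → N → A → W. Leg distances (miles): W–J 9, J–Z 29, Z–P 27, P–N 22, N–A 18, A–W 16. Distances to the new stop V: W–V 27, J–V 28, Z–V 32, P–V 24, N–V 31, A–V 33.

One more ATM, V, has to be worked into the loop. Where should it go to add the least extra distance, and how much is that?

Minimum extra distance: 29 miles, inserting V between Z and P.

Insertion cost between consecutive stops i–j is d(i,V) + d(V,j) − d(i,j):
  between W and J: 27 + 28 − 9 = 46
  between J and Z: 28 + 32 − 29 = 31
  between Z and P: 32 + 24 − 27 = 29
  between P and N: 24 + 31 − 22 = 33
  between N and A: 31 + 33 − 18 = 46
  between A and W: 33 + 27 − 16 = 44
Cheapest insertion is between Z and P, adding 29.
New total = 121 + 29 = 150.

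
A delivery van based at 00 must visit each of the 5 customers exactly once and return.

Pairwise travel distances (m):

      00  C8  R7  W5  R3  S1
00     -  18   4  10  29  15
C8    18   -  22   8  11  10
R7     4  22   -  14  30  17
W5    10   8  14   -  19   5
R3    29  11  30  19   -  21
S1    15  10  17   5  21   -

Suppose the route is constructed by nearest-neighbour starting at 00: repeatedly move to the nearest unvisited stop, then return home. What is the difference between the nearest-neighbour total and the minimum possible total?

Excess over optimum: 3 m.

From 00: R7=4, W5=10, S1=15, C8=18, R3=29 → choose R7 (4).
From R7: W5=14, S1=17, C8=22, R3=30 → choose W5 (14).
From W5: S1=5, C8=8, R3=19 → choose S1 (5).
From S1: C8=10, R3=21 → choose C8 (10).
From C8: R3=11 → choose R3 (11).
NN route 00 → R7 → W5 → S1 → C8 → R3 → 00 costs 73.
Optimal: 00 → R7 → R3 → C8 → S1 → W5 → 00 costs 70 (by enumerating all 60 distinct tours).
Excess = 73 − 70 = 3.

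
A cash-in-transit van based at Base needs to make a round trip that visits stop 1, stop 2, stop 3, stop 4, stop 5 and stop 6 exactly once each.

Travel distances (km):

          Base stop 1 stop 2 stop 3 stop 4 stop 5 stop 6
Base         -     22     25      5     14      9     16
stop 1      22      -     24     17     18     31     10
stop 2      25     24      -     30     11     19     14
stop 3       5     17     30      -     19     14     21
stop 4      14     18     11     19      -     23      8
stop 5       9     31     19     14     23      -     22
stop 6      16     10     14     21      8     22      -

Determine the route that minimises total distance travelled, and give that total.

79 km — the shortest possible round trip.

With 6 stops there are 6!/2 = 360 distinct round trips (a route and its reverse cost the same).
Base → stop 1 → stop 2 → stop 3 → stop 4 → stop 5 → stop 6 → Base: 22+24+30+19+23+22+16 = 156
Base → stop 1 → stop 2 → stop 3 → stop 4 → stop 6 → stop 5 → Base: 22+24+30+19+8+22+9 = 134
Base → stop 1 → stop 2 → stop 3 → stop 5 → stop 4 → stop 6 → Base: 22+24+30+14+23+8+16 = 137
Base → stop 1 → stop 2 → stop 3 → stop 5 → stop 6 → stop 4 → Base: 22+24+30+14+22+8+14 = 134
Base → stop 1 → stop 2 → stop 3 → stop 6 → stop 4 → stop 5 → Base: 22+24+30+21+8+23+9 = 137
Base → stop 1 → stop 2 → stop 3 → stop 6 → stop 5 → stop 4 → Base: 22+24+30+21+22+23+14 = 156
Base → stop 1 → stop 2 → stop 4 → stop 3 → stop 5 → stop 6 → Base: 22+24+11+19+14+22+16 = 128
Base → stop 1 → stop 2 → stop 4 → stop 3 → stop 6 → stop 5 → Base: 22+24+11+19+21+22+9 = 128
… (352 more)
Base → stop 3 → stop 1 → stop 6 → stop 4 → stop 2 → stop 5 → Base: 5+17+10+8+11+19+9 = 79  ← best
The minimum is 79.
One optimal route: Base → stop 3 → stop 1 → stop 6 → stop 4 → stop 2 → stop 5 → Base (or its reverse).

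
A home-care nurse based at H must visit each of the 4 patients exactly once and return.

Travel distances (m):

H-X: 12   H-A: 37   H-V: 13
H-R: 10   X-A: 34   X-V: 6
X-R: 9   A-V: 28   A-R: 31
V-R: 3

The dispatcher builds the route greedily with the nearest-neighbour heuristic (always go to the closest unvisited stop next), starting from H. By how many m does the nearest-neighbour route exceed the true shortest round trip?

H: R=10, X=12, V=13, A=37 ⇒ R
R: V=3, X=9, A=31 ⇒ V
V: X=6, A=28 ⇒ X
X: A=34 ⇒ A
NN route H → R → V → X → A → H costs 90.
Optimal: H → X → A → V → R → H costs 87 (by enumerating all 12 distinct tours).
Excess = 90 − 87 = 3.

Excess over optimum: 3 m.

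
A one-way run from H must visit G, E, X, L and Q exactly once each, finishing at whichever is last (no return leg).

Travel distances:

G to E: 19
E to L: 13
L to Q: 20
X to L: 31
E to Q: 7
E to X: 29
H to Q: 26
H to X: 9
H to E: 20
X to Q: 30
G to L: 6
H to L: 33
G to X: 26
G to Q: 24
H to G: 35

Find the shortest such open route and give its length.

There are 5! = 120 possible orderings.
H - G - E - X - L - Q: 35+19+29+31+20 = 134
H - G - E - X - Q - L: 35+19+29+30+20 = 133
H - G - E - L - X - Q: 35+19+13+31+30 = 128
H - G - E - L - Q - X: 35+19+13+20+30 = 117
H - G - E - Q - X - L: 35+19+7+30+31 = 122
H - G - E - Q - L - X: 35+19+7+20+31 = 112
H - G - X - E - L - Q: 35+26+29+13+20 = 123
H - G - X - E - Q - L: 35+26+29+7+20 = 117
H - G - X - L - E - Q: 35+26+31+13+7 = 112
H - G - X - L - Q - E: 35+26+31+20+7 = 119
H - G - X - Q - E - L: 35+26+30+7+13 = 111
H - G - X - Q - L - E: 35+26+30+20+13 = 124
H - G - L - E - X - Q: 35+6+13+29+30 = 113
H - G - L - E - Q - X: 35+6+13+7+30 = 91
… (106 more)
H - X - G - L - E - Q: 9+26+6+13+7 = 61  ← best
The minimum is 61.
One shortest path: H → X → G → L → E → Q.

Shortest open route: 61.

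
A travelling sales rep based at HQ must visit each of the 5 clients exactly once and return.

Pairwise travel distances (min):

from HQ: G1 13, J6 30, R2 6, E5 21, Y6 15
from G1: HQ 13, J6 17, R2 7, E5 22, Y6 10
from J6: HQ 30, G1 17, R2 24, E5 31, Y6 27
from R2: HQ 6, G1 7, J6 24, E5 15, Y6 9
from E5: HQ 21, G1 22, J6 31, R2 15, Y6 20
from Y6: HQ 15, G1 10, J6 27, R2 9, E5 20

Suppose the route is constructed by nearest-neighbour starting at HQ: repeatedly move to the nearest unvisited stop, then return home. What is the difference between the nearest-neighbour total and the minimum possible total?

The nearest-neighbour route is 10 min longer than optimal.

HQ: R2=6, G1=13, Y6=15, E5=21, J6=30 ⇒ R2
R2: G1=7, Y6=9, E5=15, J6=24 ⇒ G1
G1: Y6=10, J6=17, E5=22 ⇒ Y6
Y6: E5=20, J6=27 ⇒ E5
E5: J6=31 ⇒ J6
NN route HQ → R2 → G1 → Y6 → E5 → J6 → HQ costs 104.
Optimal: HQ → R2 → E5 → J6 → G1 → Y6 → HQ costs 94 (by enumerating all 60 distinct tours).
Excess = 104 − 94 = 10.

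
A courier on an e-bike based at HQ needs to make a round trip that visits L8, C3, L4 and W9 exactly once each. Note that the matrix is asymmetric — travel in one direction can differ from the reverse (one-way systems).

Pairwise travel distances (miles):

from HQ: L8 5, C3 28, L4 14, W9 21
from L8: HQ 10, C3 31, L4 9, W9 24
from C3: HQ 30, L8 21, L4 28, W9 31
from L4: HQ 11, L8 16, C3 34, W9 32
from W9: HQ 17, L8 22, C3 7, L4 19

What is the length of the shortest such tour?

HQ - L8 - C3 - L4 - W9 - HQ: 5+31+28+32+17 = 113
HQ - L8 - C3 - W9 - L4 - HQ: 5+31+31+19+11 = 97
HQ - L8 - L4 - C3 - W9 - HQ: 5+9+34+31+17 = 96
HQ - L8 - L4 - W9 - C3 - HQ: 5+9+32+7+30 = 83
HQ - L8 - W9 - C3 - L4 - HQ: 5+24+7+28+11 = 75
HQ - L8 - W9 - L4 - C3 - HQ: 5+24+19+34+30 = 112
HQ - C3 - L8 - L4 - W9 - HQ: 28+21+9+32+17 = 107
HQ - C3 - L8 - W9 - L4 - HQ: 28+21+24+19+11 = 103
HQ - C3 - L4 - L8 - W9 - HQ: 28+28+16+24+17 = 113
HQ - C3 - L4 - W9 - L8 - HQ: 28+28+32+22+10 = 120
HQ - C3 - W9 - L8 - L4 - HQ: 28+31+22+9+11 = 101
HQ - C3 - W9 - L4 - L8 - HQ: 28+31+19+16+10 = 104
HQ - L4 - L8 - C3 - W9 - HQ: 14+16+31+31+17 = 109
HQ - L4 - L8 - W9 - C3 - HQ: 14+16+24+7+30 = 91
… (10 more)
HQ - W9 - C3 - L8 - L4 - HQ: 21+7+21+9+11 = 69  ← best
The minimum is 69.
One optimal route: HQ → W9 → C3 → L8 → L4 → HQ.

Shortest round trip = 69 miles.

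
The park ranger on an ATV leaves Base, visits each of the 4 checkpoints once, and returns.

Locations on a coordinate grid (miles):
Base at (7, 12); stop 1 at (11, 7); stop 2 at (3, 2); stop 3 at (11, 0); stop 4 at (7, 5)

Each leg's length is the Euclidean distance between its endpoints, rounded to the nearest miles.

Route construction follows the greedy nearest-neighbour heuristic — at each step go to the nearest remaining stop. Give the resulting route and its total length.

Total distance 36 miles via the nearest-neighbour route Base → stop 1 → stop 4 → stop 2 → stop 3 → Base.

Base → [stop 1:6 / stop 4:7 / stop 2:11 / stop 3:13] → stop 1 (6)
stop 1 → [stop 4:4 / stop 3:7 / stop 2:9] → stop 4 (4)
stop 4 → [stop 2:5 / stop 3:6] → stop 2 (5)
stop 2 → [stop 3:8] → stop 3 (8)
Return stop 3→Base: 13.
Total = 6 + 4 + 5 + 8 + 13 = 36.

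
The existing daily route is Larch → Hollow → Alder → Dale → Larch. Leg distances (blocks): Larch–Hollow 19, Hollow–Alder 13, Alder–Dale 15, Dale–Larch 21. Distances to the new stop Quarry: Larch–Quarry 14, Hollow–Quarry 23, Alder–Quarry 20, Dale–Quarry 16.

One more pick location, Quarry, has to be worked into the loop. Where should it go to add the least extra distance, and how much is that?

Insertion cost between consecutive stops i–j is d(i,Quarry) + d(Quarry,j) − d(i,j):
  between Larch and Hollow: 14 + 23 − 19 = 18
  between Hollow and Alder: 23 + 20 − 13 = 30
  between Alder and Dale: 20 + 16 − 15 = 21
  between Dale and Larch: 16 + 14 − 21 = 9
Cheapest insertion is between Dale and Larch, adding 9.
New total = 68 + 9 = 77.

Minimum extra distance: 9 blocks, inserting Quarry between Dale and Larch.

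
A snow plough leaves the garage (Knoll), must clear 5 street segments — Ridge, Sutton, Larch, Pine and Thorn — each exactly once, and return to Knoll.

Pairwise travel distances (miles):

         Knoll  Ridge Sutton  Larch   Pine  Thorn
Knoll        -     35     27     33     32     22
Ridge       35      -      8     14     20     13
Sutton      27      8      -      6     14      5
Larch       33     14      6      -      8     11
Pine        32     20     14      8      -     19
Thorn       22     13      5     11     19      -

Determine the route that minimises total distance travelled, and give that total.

With 5 stops there are 5!/2 = 60 distinct round trips (a route and its reverse cost the same).
Knoll→Ridge→Sutton→Larch→Pine→Thorn→Knoll: 35+8+6+8+19+22 = 98
Knoll→Ridge→Sutton→Larch→Thorn→Pine→Knoll: 35+8+6+11+19+32 = 111
Knoll→Ridge→Sutton→Pine→Larch→Thorn→Knoll: 35+8+14+8+11+22 = 98
Knoll→Ridge→Sutton→Pine→Thorn→Larch→Knoll: 35+8+14+19+11+33 = 120
Knoll→Ridge→Sutton→Thorn→Larch→Pine→Knoll: 35+8+5+11+8+32 = 99
Knoll→Ridge→Sutton→Thorn→Pine→Larch→Knoll: 35+8+5+19+8+33 = 108
Knoll→Ridge→Larch→Sutton→Pine→Thorn→Knoll: 35+14+6+14+19+22 = 110
Knoll→Ridge→Larch→Sutton→Thorn→Pine→Knoll: 35+14+6+5+19+32 = 111
Knoll→Ridge→Larch→Pine→Sutton→Thorn→Knoll: 35+14+8+14+5+22 = 98
Knoll→Ridge→Larch→Pine→Thorn→Sutton→Knoll: 35+14+8+19+5+27 = 108
Knoll→Ridge→Larch→Thorn→Sutton→Pine→Knoll: 35+14+11+5+14+32 = 111
Knoll→Ridge→Larch→Thorn→Pine→Sutton→Knoll: 35+14+11+19+14+27 = 120
Knoll→Ridge→Pine→Sutton→Larch→Thorn→Knoll: 35+20+14+6+11+22 = 108
Knoll→Ridge→Pine→Sutton→Thorn→Larch→Knoll: 35+20+14+5+11+33 = 118
… (46 more)
Knoll→Pine→Larch→Ridge→Sutton→Thorn→Knoll: 32+8+14+8+5+22 = 89  ← best
The minimum is 89.
One optimal route: Knoll → Pine → Larch → Ridge → Sutton → Thorn → Knoll (or its reverse).

Shortest round trip = 89 miles.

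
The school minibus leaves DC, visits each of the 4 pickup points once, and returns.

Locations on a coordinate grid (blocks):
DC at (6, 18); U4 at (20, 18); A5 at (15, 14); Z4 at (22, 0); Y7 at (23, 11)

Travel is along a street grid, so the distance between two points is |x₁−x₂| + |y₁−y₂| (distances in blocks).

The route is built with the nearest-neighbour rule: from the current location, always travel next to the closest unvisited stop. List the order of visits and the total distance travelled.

Nearest-neighbour total = 78 blocks; route DC → A5 → U4 → Y7 → Z4 → DC.

From DC: distances to unvisited — A5=13, U4=14, Y7=24, Z4=34. Nearest is A5 (13).
From A5: distances to unvisited — U4=9, Y7=11, Z4=21. Nearest is U4 (9).
From U4: distances to unvisited — Y7=10, Z4=20. Nearest is Y7 (10).
From Y7: distances to unvisited — Z4=12. Nearest is Z4 (12).
Return Z4→DC: 34.
Total = 13 + 9 + 10 + 12 + 34 = 78.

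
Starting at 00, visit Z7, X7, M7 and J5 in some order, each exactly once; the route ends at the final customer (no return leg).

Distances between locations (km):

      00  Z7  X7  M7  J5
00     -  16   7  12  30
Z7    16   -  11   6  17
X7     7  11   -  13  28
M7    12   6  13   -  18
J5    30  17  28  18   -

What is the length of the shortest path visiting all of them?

There are 4! = 24 possible orderings.
00 → Z7 → X7 → M7 → J5: 16+11+13+18 = 58
00 → Z7 → X7 → J5 → M7: 16+11+28+18 = 73
00 → Z7 → M7 → X7 → J5: 16+6+13+28 = 63
00 → Z7 → M7 → J5 → X7: 16+6+18+28 = 68
00 → Z7 → J5 → X7 → M7: 16+17+28+13 = 74
00 → Z7 → J5 → M7 → X7: 16+17+18+13 = 64
00 → X7 → Z7 → M7 → J5: 7+11+6+18 = 42
00 → X7 → Z7 → J5 → M7: 7+11+17+18 = 53
00 → X7 → M7 → Z7 → J5: 7+13+6+17 = 43
00 → X7 → M7 → J5 → Z7: 7+13+18+17 = 55
00 → X7 → J5 → Z7 → M7: 7+28+17+6 = 58
00 → X7 → J5 → M7 → Z7: 7+28+18+6 = 59
00 → M7 → Z7 → X7 → J5: 12+6+11+28 = 57
00 → M7 → Z7 → J5 → X7: 12+6+17+28 = 63
… (10 more)
The minimum is 42.
One shortest path: 00 → X7 → Z7 → M7 → J5.

42 km — the minimum one-way total.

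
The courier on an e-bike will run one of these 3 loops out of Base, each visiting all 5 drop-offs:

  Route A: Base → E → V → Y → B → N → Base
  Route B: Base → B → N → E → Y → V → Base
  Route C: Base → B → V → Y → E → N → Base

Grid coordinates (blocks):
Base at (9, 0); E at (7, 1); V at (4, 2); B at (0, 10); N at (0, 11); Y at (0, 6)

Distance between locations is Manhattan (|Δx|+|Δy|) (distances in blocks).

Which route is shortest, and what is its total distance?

Route A: 3 + 4 + 8 + 4 + 1 + 20 = 40
Route B: 19 + 1 + 17 + 12 + 8 + 7 = 64
Route C: 19 + 12 + 8 + 12 + 17 + 20 = 88

40 blocks — Route A is the shortest.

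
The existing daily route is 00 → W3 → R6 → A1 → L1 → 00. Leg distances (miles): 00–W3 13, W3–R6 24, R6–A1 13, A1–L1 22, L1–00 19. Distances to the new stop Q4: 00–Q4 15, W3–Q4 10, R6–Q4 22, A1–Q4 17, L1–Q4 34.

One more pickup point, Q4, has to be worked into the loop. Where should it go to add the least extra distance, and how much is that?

Insertion cost between consecutive stops i–j is d(i,Q4) + d(Q4,j) − d(i,j):
  between 00 and W3: 15 + 10 − 13 = 12
  between W3 and R6: 10 + 22 − 24 = 8
  between R6 and A1: 22 + 17 − 13 = 26
  between A1 and L1: 17 + 34 − 22 = 29
  between L1 and 00: 34 + 15 − 19 = 30
Cheapest insertion is between W3 and R6, adding 8.
New total = 91 + 8 = 99.

+8 miles — insert Q4 between W3 and R6.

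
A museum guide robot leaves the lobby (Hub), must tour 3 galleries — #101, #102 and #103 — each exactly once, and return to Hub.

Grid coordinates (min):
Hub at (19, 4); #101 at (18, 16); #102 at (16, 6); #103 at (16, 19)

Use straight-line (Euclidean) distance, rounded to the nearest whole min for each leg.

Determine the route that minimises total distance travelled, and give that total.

Minimum total distance: 33 min.

There are 3 distinct closed tours to check (reversals are equivalent).
Hub - #101 - #102 - #103 - Hub: 12+10+13+15 = 50
Hub - #101 - #103 - #102 - Hub: 12+4+13+4 = 33
Hub - #102 - #101 - #103 - Hub: 4+10+4+15 = 33
The minimum is 33.
One optimal route: Hub → #101 → #103 → #102 → Hub (or its reverse).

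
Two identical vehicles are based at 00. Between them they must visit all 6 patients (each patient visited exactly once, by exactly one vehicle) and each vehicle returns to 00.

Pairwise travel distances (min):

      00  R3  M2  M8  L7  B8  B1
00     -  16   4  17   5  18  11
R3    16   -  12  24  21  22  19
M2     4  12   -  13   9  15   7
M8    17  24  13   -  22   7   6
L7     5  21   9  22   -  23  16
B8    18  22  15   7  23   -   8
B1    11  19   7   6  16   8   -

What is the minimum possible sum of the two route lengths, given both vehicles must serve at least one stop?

There are 2^5 − 1 = 31 ways to divide the 6 stops into two non-empty groups. For each, the best each vehicle can do is its own shortest tour through its group:
  {R3} + {M2, M8, L7, B8, B1}: 32 + 52 = 84
  {M2} + {R3, M8, L7, B8, B1}: 8 + 72 = 80
  {R3, M2} + {M8, L7, B8, B1}: 32 + 52 = 84
  {M8} + {R3, M2, L7, B8, B1}: 34 + 67 = 101
  {R3, M8} + {M2, L7, B8, B1}: 57 + 47 = 104
  {M2, M8} + {R3, L7, B8, B1}: 34 + 67 = 101
  … (31 splits in total)
  {L7} + {R3, M2, M8, B8, B1}: 10 + 62 = 72  ← best
Best: vehicle 1 00 → L7 → 00 = 10; vehicle 2 00 → R3 → B8 → M8 → B1 → M2 → 00 = 62; combined 72.

72 min — the smallest possible combined total.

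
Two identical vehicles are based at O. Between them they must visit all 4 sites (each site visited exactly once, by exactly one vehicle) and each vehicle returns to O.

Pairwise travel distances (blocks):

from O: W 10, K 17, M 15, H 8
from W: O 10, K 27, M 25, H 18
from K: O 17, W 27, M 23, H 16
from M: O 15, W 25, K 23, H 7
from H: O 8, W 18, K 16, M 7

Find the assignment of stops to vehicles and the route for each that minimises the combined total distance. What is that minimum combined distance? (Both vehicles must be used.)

There are 2^3 − 1 = 7 ways to divide the 4 stops into two non-empty groups. For each, the best each vehicle can do is its own shortest tour through its group:
  {W} + {K, M, H}: 20 + 55 = 75
  {K} + {W, M, H}: 34 + 50 = 84
  {W, K} + {M, H}: 54 + 30 = 84
  {M} + {W, K, H}: 30 + 61 = 91
  {W, M} + {K, H}: 50 + 41 = 91
  {K, M} + {W, H}: 55 + 36 = 91
  … (7 splits in total)
Best: vehicle 1 O → W → O = 20; vehicle 2 O → K → M → H → O = 55; combined 75.

75 blocks — the smallest possible combined total.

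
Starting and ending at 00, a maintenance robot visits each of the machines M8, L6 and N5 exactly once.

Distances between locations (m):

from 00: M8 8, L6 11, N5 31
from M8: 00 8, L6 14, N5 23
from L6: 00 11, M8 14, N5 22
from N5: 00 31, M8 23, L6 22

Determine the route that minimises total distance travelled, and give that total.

00 - M8 - L6 - N5 - 00: 8+14+22+31 = 75
00 - M8 - N5 - L6 - 00: 8+23+22+11 = 64
00 - L6 - M8 - N5 - 00: 11+14+23+31 = 79
The minimum is 64.
One optimal route: 00 → M8 → N5 → L6 → 00 (or its reverse).

Minimum total distance: 64 m.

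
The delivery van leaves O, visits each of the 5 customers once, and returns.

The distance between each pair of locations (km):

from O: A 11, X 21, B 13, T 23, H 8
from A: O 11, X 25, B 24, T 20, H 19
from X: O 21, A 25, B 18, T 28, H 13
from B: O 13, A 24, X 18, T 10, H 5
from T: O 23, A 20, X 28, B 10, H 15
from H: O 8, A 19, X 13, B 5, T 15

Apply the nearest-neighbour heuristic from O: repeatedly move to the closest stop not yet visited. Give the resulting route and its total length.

89 km along O → H → B → T → A → X → O.

O → [H:8 / A:11 / B:13 / X:21 / T:23] → H (8)
H → [B:5 / X:13 / T:15 / A:19] → B (5)
B → [T:10 / X:18 / A:24] → T (10)
T → [A:20 / X:28] → A (20)
A → [X:25] → X (25)
Return X→O: 21.
Total = 8 + 5 + 10 + 20 + 25 + 21 = 89.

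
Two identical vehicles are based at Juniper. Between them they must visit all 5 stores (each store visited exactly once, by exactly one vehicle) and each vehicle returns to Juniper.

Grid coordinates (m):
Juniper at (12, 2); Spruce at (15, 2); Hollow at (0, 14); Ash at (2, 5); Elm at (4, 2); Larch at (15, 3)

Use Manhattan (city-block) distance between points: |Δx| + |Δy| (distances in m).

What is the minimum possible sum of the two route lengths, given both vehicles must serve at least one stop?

56 m — the smallest possible combined total.

There are 2^4 − 1 = 15 ways to divide the 5 stops into two non-empty groups. For each, the best each vehicle can do is its own shortest tour through its group:
  {Spruce} + {Hollow, Ash, Elm, Larch}: 6 + 54 = 60
  {Hollow} + {Spruce, Ash, Elm, Larch}: 48 + 32 = 80
  {Spruce, Hollow} + {Ash, Elm, Larch}: 54 + 32 = 86
  {Ash} + {Spruce, Hollow, Elm, Larch}: 26 + 54 = 80
  {Spruce, Ash} + {Hollow, Elm, Larch}: 32 + 54 = 86
  {Hollow, Ash} + {Spruce, Elm, Larch}: 48 + 24 = 72
  … (15 splits in total)
  {Hollow, Ash, Elm} + {Spruce, Larch}: 48 + 8 = 56  ← best
Best: vehicle 1 Juniper → Hollow → Ash → Elm → Juniper = 48; vehicle 2 Juniper → Spruce → Larch → Juniper = 8; combined 56.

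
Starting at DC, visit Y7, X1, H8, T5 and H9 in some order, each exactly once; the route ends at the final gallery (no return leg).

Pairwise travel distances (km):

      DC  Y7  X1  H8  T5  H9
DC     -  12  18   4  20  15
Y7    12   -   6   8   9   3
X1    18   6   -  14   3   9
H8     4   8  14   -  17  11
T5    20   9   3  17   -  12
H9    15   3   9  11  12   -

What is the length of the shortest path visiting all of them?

Minimum one-way distance = 27 km.

There are 5! = 120 possible orderings.
DC→Y7→X1→H8→T5→H9: 12+6+14+17+12 = 61
DC→Y7→X1→H8→H9→T5: 12+6+14+11+12 = 55
DC→Y7→X1→T5→H8→H9: 12+6+3+17+11 = 49
DC→Y7→X1→T5→H9→H8: 12+6+3+12+11 = 44
DC→Y7→X1→H9→H8→T5: 12+6+9+11+17 = 55
DC→Y7→X1→H9→T5→H8: 12+6+9+12+17 = 56
DC→Y7→H8→X1→T5→H9: 12+8+14+3+12 = 49
DC→Y7→H8→X1→H9→T5: 12+8+14+9+12 = 55
DC→Y7→H8→T5→X1→H9: 12+8+17+3+9 = 49
DC→Y7→H8→T5→H9→X1: 12+8+17+12+9 = 58
DC→Y7→H8→H9→X1→T5: 12+8+11+9+3 = 43
DC→Y7→H8→H9→T5→X1: 12+8+11+12+3 = 46
DC→Y7→T5→X1→H8→H9: 12+9+3+14+11 = 49
DC→Y7→T5→X1→H9→H8: 12+9+3+9+11 = 44
… (106 more)
DC→H8→Y7→H9→X1→T5: 4+8+3+9+3 = 27  ← best
The minimum is 27.
One shortest path: DC → H8 → Y7 → H9 → X1 → T5.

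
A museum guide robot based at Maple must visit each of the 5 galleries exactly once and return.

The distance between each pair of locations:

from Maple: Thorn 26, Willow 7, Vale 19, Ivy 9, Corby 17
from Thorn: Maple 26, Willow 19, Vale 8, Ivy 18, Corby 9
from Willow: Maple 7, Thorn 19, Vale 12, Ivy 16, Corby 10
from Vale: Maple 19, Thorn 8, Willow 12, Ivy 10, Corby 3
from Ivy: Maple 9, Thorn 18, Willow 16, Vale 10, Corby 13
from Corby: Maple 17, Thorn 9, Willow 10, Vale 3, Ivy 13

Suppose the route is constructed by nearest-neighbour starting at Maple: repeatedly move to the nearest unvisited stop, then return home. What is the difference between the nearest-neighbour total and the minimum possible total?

Maple: Willow=7, Ivy=9, Corby=17, Vale=19, Thorn=26 ⇒ Willow
Willow: Corby=10, Vale=12, Ivy=16, Thorn=19 ⇒ Corby
Corby: Vale=3, Thorn=9, Ivy=13 ⇒ Vale
Vale: Thorn=8, Ivy=10 ⇒ Thorn
Thorn: Ivy=18 ⇒ Ivy
NN route Maple → Willow → Corby → Vale → Thorn → Ivy → Maple costs 55.
Optimal: Maple → Willow → Corby → Thorn → Vale → Ivy → Maple costs 53 (by enumerating all 60 distinct tours).
Excess = 55 − 53 = 2.

2 longer than the optimal tour.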